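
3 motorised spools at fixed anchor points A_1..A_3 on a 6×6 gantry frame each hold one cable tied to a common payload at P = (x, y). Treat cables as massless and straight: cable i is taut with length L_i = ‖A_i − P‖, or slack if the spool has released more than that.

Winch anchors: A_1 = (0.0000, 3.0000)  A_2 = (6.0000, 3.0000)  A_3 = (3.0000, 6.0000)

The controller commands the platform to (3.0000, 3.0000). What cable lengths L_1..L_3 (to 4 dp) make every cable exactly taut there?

L_1: Δ = A_1−P = (-3.0000, 0.0000) → ‖Δ‖ = √9.0000 = 3.0000
L_2: Δ = A_2−P = (3.0000, 0.0000) → ‖Δ‖ = √9.0000 = 3.0000
L_3: Δ = A_3−P = (0.0000, 3.0000) → ‖Δ‖ = √9.0000 = 3.0000

(3.0000, 3.0000, 3.0000)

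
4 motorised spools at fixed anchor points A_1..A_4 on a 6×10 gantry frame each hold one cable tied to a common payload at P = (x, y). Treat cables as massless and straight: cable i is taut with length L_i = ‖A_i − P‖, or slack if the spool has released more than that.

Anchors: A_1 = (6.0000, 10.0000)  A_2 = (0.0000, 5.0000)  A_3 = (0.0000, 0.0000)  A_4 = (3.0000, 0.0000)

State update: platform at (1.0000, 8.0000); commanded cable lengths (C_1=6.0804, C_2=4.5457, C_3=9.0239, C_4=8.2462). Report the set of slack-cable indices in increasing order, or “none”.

cable 1: L_1 = ‖A_1−P‖ = 5.3852;  C_1 = 6.0804 → slack
cable 2: L_2 = ‖A_2−P‖ = 3.1623;  C_2 = 4.5457 → slack
cable 3: L_3 = ‖A_3−P‖ = 8.0623;  C_3 = 9.0239 → slack
cable 4: L_4 = ‖A_4−P‖ = 8.2462;  C_4 = 8.2462 → taut

1, 2, 3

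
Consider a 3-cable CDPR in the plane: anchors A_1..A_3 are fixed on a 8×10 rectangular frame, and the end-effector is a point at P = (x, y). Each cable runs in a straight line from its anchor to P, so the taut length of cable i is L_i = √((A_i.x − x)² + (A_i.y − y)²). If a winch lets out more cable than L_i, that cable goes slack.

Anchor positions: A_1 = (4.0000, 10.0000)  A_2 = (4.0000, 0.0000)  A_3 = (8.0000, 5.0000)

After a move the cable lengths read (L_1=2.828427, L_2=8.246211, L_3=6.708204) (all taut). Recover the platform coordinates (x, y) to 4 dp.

each cable: (A_i−P)·(A_i−P) = L_i²; let k_i = ‖A_i‖²−L_i²
k_1 = 16.0000+100.0000−8.0000 = 108.0000
row 1: 0.0000x + 20.0000y = 160.0000  (k_2=-52.0000)
row 2: -8.0000x + 10.0000y = 64.0000  (k_3=44.0000)
Cramer on rows 1–2 → x = 2.0000, y = 8.0000

(2.0000, 8.0000)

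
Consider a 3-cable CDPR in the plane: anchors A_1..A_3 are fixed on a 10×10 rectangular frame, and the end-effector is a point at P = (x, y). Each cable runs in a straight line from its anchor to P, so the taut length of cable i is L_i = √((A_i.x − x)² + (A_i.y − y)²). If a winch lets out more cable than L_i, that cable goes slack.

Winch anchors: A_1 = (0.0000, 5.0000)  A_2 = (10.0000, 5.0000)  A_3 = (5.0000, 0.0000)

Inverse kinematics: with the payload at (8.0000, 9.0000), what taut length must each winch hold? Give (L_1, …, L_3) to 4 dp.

(8.9443, 4.4721, 9.4868)

L_1 = √((0.0000−8.0000)² + (5.0000−9.0000)²) = 8.9443
L_2 = √((10.0000−8.0000)² + (5.0000−9.0000)²) = 4.4721
L_3 = √((5.0000−8.0000)² + (0.0000−9.0000)²) = 9.4868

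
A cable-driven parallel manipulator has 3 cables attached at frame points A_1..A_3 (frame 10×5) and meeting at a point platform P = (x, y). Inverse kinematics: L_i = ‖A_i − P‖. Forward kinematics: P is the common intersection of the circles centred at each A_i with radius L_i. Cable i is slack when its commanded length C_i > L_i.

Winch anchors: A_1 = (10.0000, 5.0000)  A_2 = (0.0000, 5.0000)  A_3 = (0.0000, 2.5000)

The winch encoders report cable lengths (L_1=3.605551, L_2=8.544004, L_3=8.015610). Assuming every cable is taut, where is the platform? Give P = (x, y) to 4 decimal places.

each cable: (A_i−P)·(A_i−P) = L_i²; let c_i = ‖A_i‖²−L_i²
c_1 = 100.0000+25.0000−13.0000 = 112.0000
row 1: 20.0000x + 0.0000y = 160.0000  (c_2=-48.0000)
row 2: 20.0000x + 5.0000y = 170.0000  (c_3=-58.0000)
Cramer on rows 1–2 → x = 8.0000, y = 2.0000

(8.0000, 2.0000)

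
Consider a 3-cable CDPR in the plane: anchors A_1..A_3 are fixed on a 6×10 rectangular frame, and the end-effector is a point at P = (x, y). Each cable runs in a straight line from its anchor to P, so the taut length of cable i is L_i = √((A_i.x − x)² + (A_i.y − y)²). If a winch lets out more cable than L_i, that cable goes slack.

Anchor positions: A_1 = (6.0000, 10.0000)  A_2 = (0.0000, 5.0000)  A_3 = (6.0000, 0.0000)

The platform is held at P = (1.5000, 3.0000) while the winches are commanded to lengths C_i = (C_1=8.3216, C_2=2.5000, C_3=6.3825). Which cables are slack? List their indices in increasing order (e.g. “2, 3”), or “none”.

3

cable 1: √((4.5000)²+(7.0000)²)=8.3217, C_1=8.3216: taut
cable 2: √((-1.5000)²+(2.0000)²)=2.5000, C_2=2.5000: taut
cable 3: √((4.5000)²+(-3.0000)²)=5.4083, C_3=6.3825: slack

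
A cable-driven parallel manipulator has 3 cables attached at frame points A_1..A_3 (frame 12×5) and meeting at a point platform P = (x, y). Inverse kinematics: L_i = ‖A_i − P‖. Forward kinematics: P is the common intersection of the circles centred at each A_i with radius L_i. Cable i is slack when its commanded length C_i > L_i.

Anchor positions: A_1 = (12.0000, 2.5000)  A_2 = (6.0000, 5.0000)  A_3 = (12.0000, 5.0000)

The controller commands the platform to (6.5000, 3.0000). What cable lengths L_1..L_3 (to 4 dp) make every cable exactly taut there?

(5.5227, 2.0616, 5.8523)

cable 1: Δx=5.5000, Δy=-0.5000; L_1 = √(Δx²+Δy²) = 5.5227
cable 2: Δx=-0.5000, Δy=2.0000; L_2 = √(Δx²+Δy²) = 2.0616
cable 3: Δx=5.5000, Δy=2.0000; L_3 = √(Δx²+Δy²) = 5.8523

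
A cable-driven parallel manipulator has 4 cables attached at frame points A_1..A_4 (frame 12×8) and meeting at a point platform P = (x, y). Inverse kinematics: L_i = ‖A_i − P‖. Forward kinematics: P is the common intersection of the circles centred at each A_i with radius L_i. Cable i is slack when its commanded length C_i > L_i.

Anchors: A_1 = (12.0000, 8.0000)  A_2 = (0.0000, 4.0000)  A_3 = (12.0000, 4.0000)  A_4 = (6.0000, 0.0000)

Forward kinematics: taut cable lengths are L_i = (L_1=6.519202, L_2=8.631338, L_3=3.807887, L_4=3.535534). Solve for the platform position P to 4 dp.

expand ‖A_i−P‖²=L_i² and subtract eq 1 (q_i ≔ ‖A_i‖²−L_i²)
q_1 = 144.0000+64.0000−42.5000 = 165.5000
eq1−eq2 → [24.0000  8.0000]·P = 224.0000
eq1−eq3 → [0.0000  8.0000]·P = 20.0000
eq1−eq4 → [12.0000  16.0000]·P = 142.0000
2×2 solve → P = (8.5000, 2.5000)
check cable 4: ‖A_4−P‖² = 12.5000 ≈ L_4² = 12.5000 ✓

(8.5000, 2.5000)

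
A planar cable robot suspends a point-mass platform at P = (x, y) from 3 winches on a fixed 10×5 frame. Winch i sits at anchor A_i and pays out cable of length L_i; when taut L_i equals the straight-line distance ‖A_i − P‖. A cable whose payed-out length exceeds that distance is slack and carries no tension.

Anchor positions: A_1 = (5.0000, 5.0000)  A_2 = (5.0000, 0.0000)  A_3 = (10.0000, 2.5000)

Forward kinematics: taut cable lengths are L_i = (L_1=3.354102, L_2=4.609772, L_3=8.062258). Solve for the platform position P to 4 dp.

expand ‖A_i−P‖²=L_i² and subtract eq 1 (c_i ≔ ‖A_i‖²−L_i²)
c_1 = 25.0000+25.0000−11.2500 = 38.7500
eq1−eq2 → [0.0000  10.0000]·P = 35.0000
eq1−eq3 → [-10.0000  5.0000]·P = -2.5000
2×2 solve → P = (2.0000, 3.5000)

(2.0000, 3.5000)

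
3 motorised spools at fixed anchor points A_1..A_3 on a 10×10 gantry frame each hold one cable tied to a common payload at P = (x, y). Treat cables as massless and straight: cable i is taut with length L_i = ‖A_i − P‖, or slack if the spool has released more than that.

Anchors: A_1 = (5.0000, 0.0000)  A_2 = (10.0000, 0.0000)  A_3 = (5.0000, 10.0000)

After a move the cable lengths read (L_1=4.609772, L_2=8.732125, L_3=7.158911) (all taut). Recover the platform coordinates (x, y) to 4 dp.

each cable: (A_i−P)·(A_i−P) = L_i²; let q_i = ‖A_i‖²−L_i²
q_1 = 25.0000+0.0000−21.2500 = 3.7500
row 1: -10.0000x + 0.0000y = -20.0000  (q_2=23.7500)
row 2: 0.0000x − 20.0000y = -70.0000  (q_3=73.7500)
Cramer on rows 1–2 → x = 2.0000, y = 3.5000

(2.0000, 3.5000)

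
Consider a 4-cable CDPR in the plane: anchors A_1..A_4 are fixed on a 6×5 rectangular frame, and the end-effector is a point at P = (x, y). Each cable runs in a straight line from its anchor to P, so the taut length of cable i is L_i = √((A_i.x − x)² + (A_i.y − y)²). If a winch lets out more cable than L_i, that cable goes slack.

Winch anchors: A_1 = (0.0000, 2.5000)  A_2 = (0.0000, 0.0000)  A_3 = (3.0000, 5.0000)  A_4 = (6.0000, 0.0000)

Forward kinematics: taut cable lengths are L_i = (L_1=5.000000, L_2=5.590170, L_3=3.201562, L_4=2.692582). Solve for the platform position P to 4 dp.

expand ‖A_i−P‖²=L_i² and subtract eq 1 (q_i ≔ ‖A_i‖²−L_i²)
q_1 = 0.0000+6.2500−25.0000 = -18.7500
eq1−eq2 → [0.0000  5.0000]·P = 12.5000
eq1−eq3 → [-6.0000  -5.0000]·P = -42.5000
eq1−eq4 → [-12.0000  5.0000]·P = -47.5000
2×2 solve → P = (5.0000, 2.5000)
check cable 4: ‖A_4−P‖² = 7.2500 ≈ L_4² = 7.2500 ✓

(5.0000, 2.5000)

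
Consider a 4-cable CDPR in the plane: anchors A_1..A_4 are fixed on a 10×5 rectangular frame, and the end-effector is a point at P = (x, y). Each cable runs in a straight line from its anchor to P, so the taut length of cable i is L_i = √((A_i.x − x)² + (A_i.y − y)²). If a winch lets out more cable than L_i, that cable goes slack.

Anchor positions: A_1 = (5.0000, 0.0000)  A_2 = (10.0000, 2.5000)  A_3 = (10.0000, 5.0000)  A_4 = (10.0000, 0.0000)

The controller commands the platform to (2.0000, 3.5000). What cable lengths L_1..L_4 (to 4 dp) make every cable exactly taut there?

(4.6098, 8.0623, 8.1394, 8.7321)

L_1: Δ = A_1−P = (3.0000, -3.5000) → ‖Δ‖ = √21.2500 = 4.6098
L_2: Δ = A_2−P = (8.0000, -1.0000) → ‖Δ‖ = √65.0000 = 8.0623
L_3: Δ = A_3−P = (8.0000, 1.5000) → ‖Δ‖ = √66.2500 = 8.1394
L_4: Δ = A_4−P = (8.0000, -3.5000) → ‖Δ‖ = √76.2500 = 8.7321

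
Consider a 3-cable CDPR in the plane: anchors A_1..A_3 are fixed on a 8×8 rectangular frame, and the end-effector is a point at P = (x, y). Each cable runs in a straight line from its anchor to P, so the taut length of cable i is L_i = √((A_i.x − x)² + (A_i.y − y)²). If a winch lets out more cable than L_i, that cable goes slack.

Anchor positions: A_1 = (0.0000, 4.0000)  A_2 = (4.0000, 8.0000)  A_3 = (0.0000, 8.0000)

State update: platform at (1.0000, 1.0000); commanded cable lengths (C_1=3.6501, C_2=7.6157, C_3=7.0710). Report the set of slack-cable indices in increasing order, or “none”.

i=1: geometric 3.1623 vs commanded 3.6501 ⇒ slack
i=2: geometric 7.6158 vs commanded 7.6157 ⇒ taut
i=3: geometric 7.0711 vs commanded 7.0710 ⇒ taut

1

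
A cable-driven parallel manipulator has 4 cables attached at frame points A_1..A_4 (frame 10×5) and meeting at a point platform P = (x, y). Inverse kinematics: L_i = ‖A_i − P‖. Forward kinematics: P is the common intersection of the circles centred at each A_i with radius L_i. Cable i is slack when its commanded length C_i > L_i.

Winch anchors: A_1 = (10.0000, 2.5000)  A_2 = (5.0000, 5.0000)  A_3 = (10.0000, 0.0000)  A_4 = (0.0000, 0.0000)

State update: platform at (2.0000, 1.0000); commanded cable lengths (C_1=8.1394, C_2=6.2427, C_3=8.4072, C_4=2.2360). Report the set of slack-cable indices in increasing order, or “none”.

i=1: geometric 8.1394 vs commanded 8.1394 ⇒ taut
i=2: geometric 5.0000 vs commanded 6.2427 ⇒ slack
i=3: geometric 8.0623 vs commanded 8.4072 ⇒ slack
i=4: geometric 2.2361 vs commanded 2.2360 ⇒ taut

2, 3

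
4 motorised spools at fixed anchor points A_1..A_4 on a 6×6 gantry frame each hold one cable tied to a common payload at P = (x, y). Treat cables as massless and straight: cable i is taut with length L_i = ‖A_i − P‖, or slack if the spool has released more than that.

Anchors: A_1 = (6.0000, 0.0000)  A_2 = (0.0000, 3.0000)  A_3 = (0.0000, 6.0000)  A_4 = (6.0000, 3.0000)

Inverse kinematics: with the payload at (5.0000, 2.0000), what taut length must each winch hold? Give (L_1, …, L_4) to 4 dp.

cable 1: Δx=1.0000, Δy=-2.0000; L_1 = √(Δx²+Δy²) = 2.2361
cable 2: Δx=-5.0000, Δy=1.0000; L_2 = √(Δx²+Δy²) = 5.0990
cable 3: Δx=-5.0000, Δy=4.0000; L_3 = √(Δx²+Δy²) = 6.4031
cable 4: Δx=1.0000, Δy=1.0000; L_4 = √(Δx²+Δy²) = 1.4142

(2.2361, 5.0990, 6.4031, 1.4142)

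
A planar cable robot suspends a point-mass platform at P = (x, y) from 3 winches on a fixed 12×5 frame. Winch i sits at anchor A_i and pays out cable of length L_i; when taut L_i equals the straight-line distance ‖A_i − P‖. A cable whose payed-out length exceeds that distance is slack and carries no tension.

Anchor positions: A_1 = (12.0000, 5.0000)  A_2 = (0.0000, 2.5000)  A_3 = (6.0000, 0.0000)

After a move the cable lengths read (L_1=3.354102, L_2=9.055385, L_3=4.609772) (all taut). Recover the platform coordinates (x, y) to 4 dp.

(9.0000, 3.5000)

circle eqns → linear via eq_j − eq_1; set k_j = A_j·A_j − L_j²
k_1 = 144.0000+25.0000−11.2500 = 157.7500
24.0000·x + 5.0000·y = k_1−k_2 = 233.5000
12.0000·x + 10.0000·y = k_1−k_3 = 143.0000
solve first two rows → x=9.0000, y=3.5000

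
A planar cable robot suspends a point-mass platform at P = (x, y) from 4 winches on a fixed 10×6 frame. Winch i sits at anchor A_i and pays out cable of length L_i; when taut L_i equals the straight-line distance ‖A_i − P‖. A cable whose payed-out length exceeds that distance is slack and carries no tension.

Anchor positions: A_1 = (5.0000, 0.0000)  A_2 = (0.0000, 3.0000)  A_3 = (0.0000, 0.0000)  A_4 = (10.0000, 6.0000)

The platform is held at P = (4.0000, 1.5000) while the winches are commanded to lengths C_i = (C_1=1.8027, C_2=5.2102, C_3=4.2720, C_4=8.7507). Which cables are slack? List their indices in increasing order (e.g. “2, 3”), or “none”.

2, 4

i=1: geometric 1.8028 vs commanded 1.8027 ⇒ taut
i=2: geometric 4.2720 vs commanded 5.2102 ⇒ slack
i=3: geometric 4.2720 vs commanded 4.2720 ⇒ taut
i=4: geometric 7.5000 vs commanded 8.7507 ⇒ slack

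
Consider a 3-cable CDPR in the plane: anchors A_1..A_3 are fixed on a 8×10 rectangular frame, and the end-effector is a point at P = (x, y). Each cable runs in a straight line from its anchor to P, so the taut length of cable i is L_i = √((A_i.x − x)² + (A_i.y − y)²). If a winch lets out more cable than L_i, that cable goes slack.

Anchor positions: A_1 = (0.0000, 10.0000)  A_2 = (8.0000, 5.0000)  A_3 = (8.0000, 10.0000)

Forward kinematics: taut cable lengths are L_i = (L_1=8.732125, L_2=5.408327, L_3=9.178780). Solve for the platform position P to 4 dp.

circle eqns → linear via eq_j − eq_1; set k_j = A_j·A_j − L_j²
k_1 = 0.0000+100.0000−76.2500 = 23.7500
-16.0000·x + 10.0000·y = k_1−k_2 = -36.0000
-16.0000·x + 0.0000·y = k_1−k_3 = -56.0000
solve first two rows → x=3.5000, y=2.0000

(3.5000, 2.0000)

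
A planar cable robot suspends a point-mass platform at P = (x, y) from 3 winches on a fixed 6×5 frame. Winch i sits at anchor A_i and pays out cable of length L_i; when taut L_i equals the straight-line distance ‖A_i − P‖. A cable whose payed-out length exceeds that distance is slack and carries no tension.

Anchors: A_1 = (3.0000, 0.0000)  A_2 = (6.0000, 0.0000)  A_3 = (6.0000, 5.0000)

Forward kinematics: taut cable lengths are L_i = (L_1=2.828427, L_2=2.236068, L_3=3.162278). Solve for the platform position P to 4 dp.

(5.0000, 2.0000)

circle eqns → linear via eq_j − eq_1; set q_j = A_j·A_j − L_j²
q_1 = 9.0000+0.0000−8.0000 = 1.0000
-6.0000·x + 0.0000·y = q_1−q_2 = -30.0000
-6.0000·x − 10.0000·y = q_1−q_3 = -50.0000
solve first two rows → x=5.0000, y=2.0000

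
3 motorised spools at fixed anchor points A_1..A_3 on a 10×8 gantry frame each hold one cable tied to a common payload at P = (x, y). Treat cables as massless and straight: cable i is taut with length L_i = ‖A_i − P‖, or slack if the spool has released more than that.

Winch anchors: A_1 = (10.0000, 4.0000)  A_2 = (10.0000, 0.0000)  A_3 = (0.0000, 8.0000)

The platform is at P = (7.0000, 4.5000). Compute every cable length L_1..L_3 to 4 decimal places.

L_1 = √((10.0000−7.0000)² + (4.0000−4.5000)²) = 3.0414
L_2 = √((10.0000−7.0000)² + (0.0000−4.5000)²) = 5.4083
L_3 = √((0.0000−7.0000)² + (8.0000−4.5000)²) = 7.8262

(3.0414, 5.4083, 7.8262)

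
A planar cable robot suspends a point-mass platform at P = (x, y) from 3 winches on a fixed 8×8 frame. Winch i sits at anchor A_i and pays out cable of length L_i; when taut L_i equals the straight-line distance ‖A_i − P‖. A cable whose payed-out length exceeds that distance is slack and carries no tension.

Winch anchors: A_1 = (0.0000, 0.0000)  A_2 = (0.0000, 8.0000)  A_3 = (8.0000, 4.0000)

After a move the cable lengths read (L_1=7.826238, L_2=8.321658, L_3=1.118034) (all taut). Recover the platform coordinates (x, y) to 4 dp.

(7.0000, 3.5000)

circle eqns → linear via eq_j − eq_1; set c_j = A_j·A_j − L_j²
c_1 = 0.0000+0.0000−61.2500 = -61.2500
0.0000·x − 16.0000·y = c_1−c_2 = -56.0000
-16.0000·x − 8.0000·y = c_1−c_3 = -140.0000
solve first two rows → x=7.0000, y=3.5000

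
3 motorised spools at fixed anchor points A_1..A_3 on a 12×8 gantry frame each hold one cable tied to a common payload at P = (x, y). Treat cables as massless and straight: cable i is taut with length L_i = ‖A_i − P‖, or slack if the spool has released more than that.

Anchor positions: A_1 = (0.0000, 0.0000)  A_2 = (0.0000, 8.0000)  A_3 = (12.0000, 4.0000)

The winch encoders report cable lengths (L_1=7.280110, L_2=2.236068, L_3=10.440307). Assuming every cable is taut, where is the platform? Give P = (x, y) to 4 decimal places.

circle eqns → linear via eq_j − eq_1; set c_j = A_j·A_j − L_j²
c_1 = 0.0000+0.0000−53.0000 = -53.0000
0.0000·x − 16.0000·y = c_1−c_2 = -112.0000
-24.0000·x − 8.0000·y = c_1−c_3 = -104.0000
solve first two rows → x=2.0000, y=7.0000

(2.0000, 7.0000)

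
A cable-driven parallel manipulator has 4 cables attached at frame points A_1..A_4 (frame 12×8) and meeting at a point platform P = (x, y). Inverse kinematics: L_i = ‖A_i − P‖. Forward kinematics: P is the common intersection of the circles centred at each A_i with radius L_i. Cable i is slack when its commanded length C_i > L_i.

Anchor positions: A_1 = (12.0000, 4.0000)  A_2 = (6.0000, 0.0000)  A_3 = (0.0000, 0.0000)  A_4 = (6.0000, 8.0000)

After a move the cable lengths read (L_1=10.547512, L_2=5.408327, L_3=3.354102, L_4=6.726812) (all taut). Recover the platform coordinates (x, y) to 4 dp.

circle eqns → linear via eq_j − eq_1; set c_j = A_j·A_j − L_j²
c_1 = 144.0000+16.0000−111.2500 = 48.7500
12.0000·x + 8.0000·y = c_1−c_2 = 42.0000
24.0000·x + 8.0000·y = c_1−c_3 = 60.0000
12.0000·x − 8.0000·y = c_1−c_4 = -6.0000
solve first two rows → x=1.5000, y=3.0000
check cable 4: ‖A_4−P‖² = 45.2500 ≈ L_4² = 45.2500 ✓

(1.5000, 3.0000)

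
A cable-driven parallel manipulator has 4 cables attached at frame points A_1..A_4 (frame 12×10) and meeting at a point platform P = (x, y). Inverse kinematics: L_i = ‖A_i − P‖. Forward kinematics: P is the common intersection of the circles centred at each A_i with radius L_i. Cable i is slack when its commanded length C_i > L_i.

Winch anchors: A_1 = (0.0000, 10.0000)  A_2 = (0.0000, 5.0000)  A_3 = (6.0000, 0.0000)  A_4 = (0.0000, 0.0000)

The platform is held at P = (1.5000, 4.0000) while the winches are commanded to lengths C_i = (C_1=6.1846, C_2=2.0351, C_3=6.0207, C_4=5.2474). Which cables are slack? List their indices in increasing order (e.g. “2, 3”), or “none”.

2, 4

cable 1: L_1 = ‖A_1−P‖ = 6.1847;  C_1 = 6.1846 → taut
cable 2: L_2 = ‖A_2−P‖ = 1.8028;  C_2 = 2.0351 → slack
cable 3: L_3 = ‖A_3−P‖ = 6.0208;  C_3 = 6.0207 → taut
cable 4: L_4 = ‖A_4−P‖ = 4.2720;  C_4 = 5.2474 → slack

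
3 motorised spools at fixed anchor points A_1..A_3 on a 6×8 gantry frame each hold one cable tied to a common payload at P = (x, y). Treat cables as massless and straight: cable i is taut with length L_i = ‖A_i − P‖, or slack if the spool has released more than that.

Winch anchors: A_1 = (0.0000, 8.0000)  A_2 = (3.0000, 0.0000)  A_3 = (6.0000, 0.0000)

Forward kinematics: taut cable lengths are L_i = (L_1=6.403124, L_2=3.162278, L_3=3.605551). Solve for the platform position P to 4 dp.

circle eqns → linear via eq_j − eq_1; set k_j = A_j·A_j − L_j²
k_1 = 0.0000+64.0000−41.0000 = 23.0000
-6.0000·x + 16.0000·y = k_1−k_2 = 24.0000
-12.0000·x + 16.0000·y = k_1−k_3 = 0.0000
solve first two rows → x=4.0000, y=3.0000

(4.0000, 3.0000)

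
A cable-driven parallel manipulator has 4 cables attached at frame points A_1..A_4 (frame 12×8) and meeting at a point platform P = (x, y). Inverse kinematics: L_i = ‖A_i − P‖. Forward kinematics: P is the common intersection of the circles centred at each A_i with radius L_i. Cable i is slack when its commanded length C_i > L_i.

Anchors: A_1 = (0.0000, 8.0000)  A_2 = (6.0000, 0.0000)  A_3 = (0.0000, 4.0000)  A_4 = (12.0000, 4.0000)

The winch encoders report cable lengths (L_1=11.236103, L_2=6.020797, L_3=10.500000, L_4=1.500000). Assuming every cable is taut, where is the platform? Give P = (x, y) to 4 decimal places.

circle eqns → linear via eq_j − eq_1; set q_j = A_j·A_j − L_j²
q_1 = 0.0000+64.0000−126.2500 = -62.2500
-12.0000·x + 16.0000·y = q_1−q_2 = -62.0000
0.0000·x + 8.0000·y = q_1−q_3 = 32.0000
-24.0000·x + 8.0000·y = q_1−q_4 = -220.0000
solve first two rows → x=10.5000, y=4.0000
check cable 4: ‖A_4−P‖² = 2.2500 ≈ L_4² = 2.2500 ✓

(10.5000, 4.0000)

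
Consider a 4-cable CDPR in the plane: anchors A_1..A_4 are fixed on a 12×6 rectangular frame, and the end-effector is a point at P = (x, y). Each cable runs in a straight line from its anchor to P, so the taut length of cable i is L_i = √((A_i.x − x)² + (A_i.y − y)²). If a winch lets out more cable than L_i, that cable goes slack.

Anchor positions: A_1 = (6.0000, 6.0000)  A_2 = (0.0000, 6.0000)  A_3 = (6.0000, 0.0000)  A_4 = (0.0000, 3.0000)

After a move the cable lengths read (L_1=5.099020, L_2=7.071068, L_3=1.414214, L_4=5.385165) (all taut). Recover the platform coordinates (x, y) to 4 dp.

(5.0000, 1.0000)

expand ‖A_i−P‖²=L_i² and subtract eq 1 (k_i ≔ ‖A_i‖²−L_i²)
k_1 = 36.0000+36.0000−26.0000 = 46.0000
eq1−eq2 → [12.0000  0.0000]·P = 60.0000
eq1−eq3 → [0.0000  12.0000]·P = 12.0000
eq1−eq4 → [12.0000  6.0000]·P = 66.0000
2×2 solve → P = (5.0000, 1.0000)
check cable 4: ‖A_4−P‖² = 29.0000 ≈ L_4² = 29.0000 ✓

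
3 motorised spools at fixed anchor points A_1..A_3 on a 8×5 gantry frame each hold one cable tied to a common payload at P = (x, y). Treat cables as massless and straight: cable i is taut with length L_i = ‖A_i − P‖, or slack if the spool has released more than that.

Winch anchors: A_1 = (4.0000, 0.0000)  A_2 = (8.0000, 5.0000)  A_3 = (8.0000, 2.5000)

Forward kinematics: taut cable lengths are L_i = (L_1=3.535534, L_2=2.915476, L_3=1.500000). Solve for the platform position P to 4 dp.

circle eqns → linear via eq_j − eq_1; set q_j = A_j·A_j − L_j²
q_1 = 16.0000+0.0000−12.5000 = 3.5000
-8.0000·x − 10.0000·y = q_1−q_2 = -77.0000
-8.0000·x − 5.0000·y = q_1−q_3 = -64.5000
solve first two rows → x=6.5000, y=2.5000

(6.5000, 2.5000)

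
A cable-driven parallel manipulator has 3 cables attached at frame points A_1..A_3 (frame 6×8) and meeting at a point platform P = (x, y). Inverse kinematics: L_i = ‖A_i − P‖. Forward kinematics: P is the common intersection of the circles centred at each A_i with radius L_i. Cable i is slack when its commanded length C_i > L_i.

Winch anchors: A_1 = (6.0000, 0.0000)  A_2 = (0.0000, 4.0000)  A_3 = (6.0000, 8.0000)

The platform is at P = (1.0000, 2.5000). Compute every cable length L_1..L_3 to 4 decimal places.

(5.5902, 1.8028, 7.4330)

cable 1: Δx=5.0000, Δy=-2.5000; L_1 = √(Δx²+Δy²) = 5.5902
cable 2: Δx=-1.0000, Δy=1.5000; L_2 = √(Δx²+Δy²) = 1.8028
cable 3: Δx=5.0000, Δy=5.5000; L_3 = √(Δx²+Δy²) = 7.4330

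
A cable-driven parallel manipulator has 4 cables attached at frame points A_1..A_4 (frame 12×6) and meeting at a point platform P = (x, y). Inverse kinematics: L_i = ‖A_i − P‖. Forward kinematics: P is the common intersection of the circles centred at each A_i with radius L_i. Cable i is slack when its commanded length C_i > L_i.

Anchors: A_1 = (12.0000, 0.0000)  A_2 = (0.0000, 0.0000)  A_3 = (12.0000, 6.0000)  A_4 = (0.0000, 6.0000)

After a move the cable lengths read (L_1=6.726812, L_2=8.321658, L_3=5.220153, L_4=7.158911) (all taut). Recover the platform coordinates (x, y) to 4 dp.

each cable: (A_i−P)·(A_i−P) = L_i²; let k_i = ‖A_i‖²−L_i²
k_1 = 144.0000+0.0000−45.2500 = 98.7500
row 1: 24.0000x + 0.0000y = 168.0000  (k_2=-69.2500)
row 2: 0.0000x − 12.0000y = -54.0000  (k_3=152.7500)
row 3: 24.0000x − 12.0000y = 114.0000  (k_4=-15.2500)
Cramer on rows 1–2 → x = 7.0000, y = 4.5000
check cable 4: ‖A_4−P‖² = 51.2500 ≈ L_4² = 51.2500 ✓

(7.0000, 4.5000)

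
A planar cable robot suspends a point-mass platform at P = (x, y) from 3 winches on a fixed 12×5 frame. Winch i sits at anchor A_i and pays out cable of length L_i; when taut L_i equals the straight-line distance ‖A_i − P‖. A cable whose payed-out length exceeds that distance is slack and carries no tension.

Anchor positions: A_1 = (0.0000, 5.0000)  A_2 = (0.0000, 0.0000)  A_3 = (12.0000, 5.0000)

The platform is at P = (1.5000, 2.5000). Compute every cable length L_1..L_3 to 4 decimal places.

(2.9155, 2.9155, 10.7935)

L_1 = √((0.0000−1.5000)² + (5.0000−2.5000)²) = 2.9155
L_2 = √((0.0000−1.5000)² + (0.0000−2.5000)²) = 2.9155
L_3 = √((12.0000−1.5000)² + (5.0000−2.5000)²) = 10.7935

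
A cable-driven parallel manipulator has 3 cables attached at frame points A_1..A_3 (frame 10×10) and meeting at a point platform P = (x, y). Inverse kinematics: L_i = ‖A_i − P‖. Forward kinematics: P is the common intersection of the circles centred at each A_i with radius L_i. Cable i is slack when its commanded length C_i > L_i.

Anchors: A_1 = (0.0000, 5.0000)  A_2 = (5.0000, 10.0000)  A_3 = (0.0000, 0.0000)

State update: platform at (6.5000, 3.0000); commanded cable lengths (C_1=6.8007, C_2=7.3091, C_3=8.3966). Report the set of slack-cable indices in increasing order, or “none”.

2, 3

cable 1: √((-6.5000)²+(2.0000)²)=6.8007, C_1=6.8007: taut
cable 2: √((-1.5000)²+(7.0000)²)=7.1589, C_2=7.3091: slack
cable 3: √((-6.5000)²+(-3.0000)²)=7.1589, C_3=8.3966: slack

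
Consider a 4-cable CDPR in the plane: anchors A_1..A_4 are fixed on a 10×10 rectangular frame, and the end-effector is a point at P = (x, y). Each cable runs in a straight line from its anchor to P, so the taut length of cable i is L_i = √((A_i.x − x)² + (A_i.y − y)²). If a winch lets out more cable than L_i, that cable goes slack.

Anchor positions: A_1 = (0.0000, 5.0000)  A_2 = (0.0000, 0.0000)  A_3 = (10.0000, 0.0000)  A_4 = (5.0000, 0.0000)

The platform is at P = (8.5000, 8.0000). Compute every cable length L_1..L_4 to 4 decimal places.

(9.0139, 11.6726, 8.1394, 8.7321)

L_1 = √((0.0000−8.5000)² + (5.0000−8.0000)²) = 9.0139
L_2 = √((0.0000−8.5000)² + (0.0000−8.0000)²) = 11.6726
L_3 = √((10.0000−8.5000)² + (0.0000−8.0000)²) = 8.1394
L_4 = √((5.0000−8.5000)² + (0.0000−8.0000)²) = 8.7321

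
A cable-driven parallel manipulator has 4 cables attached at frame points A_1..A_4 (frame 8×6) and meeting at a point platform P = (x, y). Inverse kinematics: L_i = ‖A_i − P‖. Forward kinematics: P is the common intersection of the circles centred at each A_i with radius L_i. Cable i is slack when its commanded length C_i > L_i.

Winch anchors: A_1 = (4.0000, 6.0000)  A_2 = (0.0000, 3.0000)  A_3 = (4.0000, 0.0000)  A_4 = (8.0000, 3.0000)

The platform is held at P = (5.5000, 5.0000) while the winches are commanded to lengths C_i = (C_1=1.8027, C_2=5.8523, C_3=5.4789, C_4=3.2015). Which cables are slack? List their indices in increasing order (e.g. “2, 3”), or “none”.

cable 1: √((-1.5000)²+(1.0000)²)=1.8028, C_1=1.8027: taut
cable 2: √((-5.5000)²+(-2.0000)²)=5.8523, C_2=5.8523: taut
cable 3: √((-1.5000)²+(-5.0000)²)=5.2202, C_3=5.4789: slack
cable 4: √((2.5000)²+(-2.0000)²)=3.2016, C_4=3.2015: taut

3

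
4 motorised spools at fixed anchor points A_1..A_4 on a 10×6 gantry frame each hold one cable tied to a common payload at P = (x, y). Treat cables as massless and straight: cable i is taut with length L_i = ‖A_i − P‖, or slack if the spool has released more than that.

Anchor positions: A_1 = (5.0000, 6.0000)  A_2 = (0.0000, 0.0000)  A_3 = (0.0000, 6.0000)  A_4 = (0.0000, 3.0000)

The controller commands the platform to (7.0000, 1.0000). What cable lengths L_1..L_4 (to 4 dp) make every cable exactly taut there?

(5.3852, 7.0711, 8.6023, 7.2801)

L_1: Δ = A_1−P = (-2.0000, 5.0000) → ‖Δ‖ = √29.0000 = 5.3852
L_2: Δ = A_2−P = (-7.0000, -1.0000) → ‖Δ‖ = √50.0000 = 7.0711
L_3: Δ = A_3−P = (-7.0000, 5.0000) → ‖Δ‖ = √74.0000 = 8.6023
L_4: Δ = A_4−P = (-7.0000, 2.0000) → ‖Δ‖ = √53.0000 = 7.2801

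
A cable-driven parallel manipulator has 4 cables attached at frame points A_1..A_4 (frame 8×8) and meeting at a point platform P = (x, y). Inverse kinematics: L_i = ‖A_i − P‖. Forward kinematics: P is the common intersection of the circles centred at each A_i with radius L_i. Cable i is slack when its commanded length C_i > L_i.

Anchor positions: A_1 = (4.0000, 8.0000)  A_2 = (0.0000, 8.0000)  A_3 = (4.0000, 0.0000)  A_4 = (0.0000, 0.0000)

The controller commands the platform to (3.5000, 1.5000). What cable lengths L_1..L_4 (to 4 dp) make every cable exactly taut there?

L_1: Δ = A_1−P = (0.5000, 6.5000) → ‖Δ‖ = √42.5000 = 6.5192
L_2: Δ = A_2−P = (-3.5000, 6.5000) → ‖Δ‖ = √54.5000 = 7.3824
L_3: Δ = A_3−P = (0.5000, -1.5000) → ‖Δ‖ = √2.5000 = 1.5811
L_4: Δ = A_4−P = (-3.5000, -1.5000) → ‖Δ‖ = √14.5000 = 3.8079

(6.5192, 7.3824, 1.5811, 3.8079)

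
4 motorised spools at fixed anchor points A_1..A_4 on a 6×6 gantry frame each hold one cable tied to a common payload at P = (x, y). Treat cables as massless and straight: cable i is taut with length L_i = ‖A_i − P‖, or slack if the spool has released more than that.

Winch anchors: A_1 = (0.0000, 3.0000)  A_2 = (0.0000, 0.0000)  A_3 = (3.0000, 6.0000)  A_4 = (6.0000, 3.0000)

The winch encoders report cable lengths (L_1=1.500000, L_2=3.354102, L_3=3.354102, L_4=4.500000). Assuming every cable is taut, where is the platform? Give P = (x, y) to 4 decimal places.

(1.5000, 3.0000)

expand ‖A_i−P‖²=L_i² and subtract eq 1 (c_i ≔ ‖A_i‖²−L_i²)
c_1 = 0.0000+9.0000−2.2500 = 6.7500
eq1−eq2 → [0.0000  6.0000]·P = 18.0000
eq1−eq3 → [-6.0000  -6.0000]·P = -27.0000
eq1−eq4 → [-12.0000  0.0000]·P = -18.0000
2×2 solve → P = (1.5000, 3.0000)
check cable 4: ‖A_4−P‖² = 20.2500 ≈ L_4² = 20.2500 ✓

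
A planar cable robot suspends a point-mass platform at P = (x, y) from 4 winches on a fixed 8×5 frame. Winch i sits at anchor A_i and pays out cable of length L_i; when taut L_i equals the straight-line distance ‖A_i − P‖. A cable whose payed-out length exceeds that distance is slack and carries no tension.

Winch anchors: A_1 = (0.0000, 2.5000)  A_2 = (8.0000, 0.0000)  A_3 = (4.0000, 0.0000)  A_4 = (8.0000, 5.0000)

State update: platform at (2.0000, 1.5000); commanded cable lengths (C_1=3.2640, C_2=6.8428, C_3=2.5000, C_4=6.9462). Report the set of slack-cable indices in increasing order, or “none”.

1, 2

cable 1: √((-2.0000)²+(1.0000)²)=2.2361, C_1=3.2640: slack
cable 2: √((6.0000)²+(-1.5000)²)=6.1847, C_2=6.8428: slack
cable 3: √((2.0000)²+(-1.5000)²)=2.5000, C_3=2.5000: taut
cable 4: √((6.0000)²+(3.5000)²)=6.9462, C_4=6.9462: taut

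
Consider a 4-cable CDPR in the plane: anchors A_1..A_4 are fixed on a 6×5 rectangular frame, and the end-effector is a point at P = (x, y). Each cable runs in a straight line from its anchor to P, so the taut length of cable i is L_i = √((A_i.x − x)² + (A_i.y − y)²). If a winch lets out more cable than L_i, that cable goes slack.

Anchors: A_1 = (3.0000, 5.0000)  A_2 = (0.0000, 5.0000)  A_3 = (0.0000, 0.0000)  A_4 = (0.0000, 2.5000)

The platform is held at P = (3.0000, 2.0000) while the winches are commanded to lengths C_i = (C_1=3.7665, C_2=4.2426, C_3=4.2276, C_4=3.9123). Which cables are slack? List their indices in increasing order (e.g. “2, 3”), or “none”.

cable 1: √((0.0000)²+(3.0000)²)=3.0000, C_1=3.7665: slack
cable 2: √((-3.0000)²+(3.0000)²)=4.2426, C_2=4.2426: taut
cable 3: √((-3.0000)²+(-2.0000)²)=3.6056, C_3=4.2276: slack
cable 4: √((-3.0000)²+(0.5000)²)=3.0414, C_4=3.9123: slack

1, 3, 4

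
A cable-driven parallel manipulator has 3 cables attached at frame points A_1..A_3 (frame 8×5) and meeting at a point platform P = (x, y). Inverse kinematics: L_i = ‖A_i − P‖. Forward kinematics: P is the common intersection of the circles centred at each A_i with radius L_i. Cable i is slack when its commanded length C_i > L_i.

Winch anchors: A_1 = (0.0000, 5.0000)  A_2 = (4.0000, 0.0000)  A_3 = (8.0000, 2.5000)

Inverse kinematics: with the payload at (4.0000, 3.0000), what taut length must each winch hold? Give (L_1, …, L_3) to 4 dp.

(4.4721, 3.0000, 4.0311)

L_1: Δ = A_1−P = (-4.0000, 2.0000) → ‖Δ‖ = √20.0000 = 4.4721
L_2: Δ = A_2−P = (0.0000, -3.0000) → ‖Δ‖ = √9.0000 = 3.0000
L_3: Δ = A_3−P = (4.0000, -0.5000) → ‖Δ‖ = √16.2500 = 4.0311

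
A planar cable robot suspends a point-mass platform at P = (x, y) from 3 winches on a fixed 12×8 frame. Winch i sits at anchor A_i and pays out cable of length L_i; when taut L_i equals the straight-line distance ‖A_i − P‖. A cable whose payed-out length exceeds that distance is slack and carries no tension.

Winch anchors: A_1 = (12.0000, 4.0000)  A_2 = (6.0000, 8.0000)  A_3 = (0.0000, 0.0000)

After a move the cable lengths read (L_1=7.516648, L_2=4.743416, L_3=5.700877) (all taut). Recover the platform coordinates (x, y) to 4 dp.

each cable: (A_i−P)·(A_i−P) = L_i²; let k_i = ‖A_i‖²−L_i²
k_1 = 144.0000+16.0000−56.5000 = 103.5000
row 1: 12.0000x − 8.0000y = 26.0000  (k_2=77.5000)
row 2: 24.0000x + 8.0000y = 136.0000  (k_3=-32.5000)
Cramer on rows 1–2 → x = 4.5000, y = 3.5000

(4.5000, 3.5000)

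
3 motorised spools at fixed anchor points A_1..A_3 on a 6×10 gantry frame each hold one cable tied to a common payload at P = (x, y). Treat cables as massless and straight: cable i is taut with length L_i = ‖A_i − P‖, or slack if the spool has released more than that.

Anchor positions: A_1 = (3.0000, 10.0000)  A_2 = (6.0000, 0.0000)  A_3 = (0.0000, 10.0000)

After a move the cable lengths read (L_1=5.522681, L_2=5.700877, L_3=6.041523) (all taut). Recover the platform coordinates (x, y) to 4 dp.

circle eqns → linear via eq_j − eq_1; set c_j = A_j·A_j − L_j²
c_1 = 9.0000+100.0000−30.5000 = 78.5000
-6.0000·x + 20.0000·y = c_1−c_2 = 75.0000
6.0000·x + 0.0000·y = c_1−c_3 = 15.0000
solve first two rows → x=2.5000, y=4.5000

(2.5000, 4.5000)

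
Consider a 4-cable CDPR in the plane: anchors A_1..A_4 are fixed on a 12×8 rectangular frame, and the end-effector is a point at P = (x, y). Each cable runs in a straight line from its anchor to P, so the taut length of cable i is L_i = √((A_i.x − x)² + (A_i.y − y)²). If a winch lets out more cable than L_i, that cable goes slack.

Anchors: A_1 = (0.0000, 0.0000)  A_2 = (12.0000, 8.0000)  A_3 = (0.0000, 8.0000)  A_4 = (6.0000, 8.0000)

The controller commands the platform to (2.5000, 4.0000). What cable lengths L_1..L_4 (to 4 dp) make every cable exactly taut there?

(4.7170, 10.3078, 4.7170, 5.3151)

L_1 = √((0.0000−2.5000)² + (0.0000−4.0000)²) = 4.7170
L_2 = √((12.0000−2.5000)² + (8.0000−4.0000)²) = 10.3078
L_3 = √((0.0000−2.5000)² + (8.0000−4.0000)²) = 4.7170
L_4 = √((6.0000−2.5000)² + (8.0000−4.0000)²) = 5.3151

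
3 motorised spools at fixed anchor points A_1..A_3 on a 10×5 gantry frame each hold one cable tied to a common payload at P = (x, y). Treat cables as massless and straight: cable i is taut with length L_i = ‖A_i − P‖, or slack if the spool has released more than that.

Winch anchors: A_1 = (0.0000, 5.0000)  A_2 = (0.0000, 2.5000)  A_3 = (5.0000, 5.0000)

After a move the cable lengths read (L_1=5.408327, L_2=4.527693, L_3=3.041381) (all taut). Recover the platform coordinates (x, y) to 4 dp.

(4.5000, 2.0000)

each cable: (A_i−P)·(A_i−P) = L_i²; let c_i = ‖A_i‖²−L_i²
c_1 = 0.0000+25.0000−29.2500 = -4.2500
row 1: 0.0000x + 5.0000y = 10.0000  (c_2=-14.2500)
row 2: -10.0000x + 0.0000y = -45.0000  (c_3=40.7500)
Cramer on rows 1–2 → x = 4.5000, y = 2.0000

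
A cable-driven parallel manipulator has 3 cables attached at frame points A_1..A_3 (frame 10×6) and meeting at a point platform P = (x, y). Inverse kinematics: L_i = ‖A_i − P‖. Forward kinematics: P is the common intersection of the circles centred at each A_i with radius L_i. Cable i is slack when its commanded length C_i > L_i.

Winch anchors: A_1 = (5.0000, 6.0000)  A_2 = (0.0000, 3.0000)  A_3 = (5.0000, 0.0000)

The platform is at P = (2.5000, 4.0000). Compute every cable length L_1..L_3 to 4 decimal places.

L_1 = √((5.0000−2.5000)² + (6.0000−4.0000)²) = 3.2016
L_2 = √((0.0000−2.5000)² + (3.0000−4.0000)²) = 2.6926
L_3 = √((5.0000−2.5000)² + (0.0000−4.0000)²) = 4.7170

(3.2016, 2.6926, 4.7170)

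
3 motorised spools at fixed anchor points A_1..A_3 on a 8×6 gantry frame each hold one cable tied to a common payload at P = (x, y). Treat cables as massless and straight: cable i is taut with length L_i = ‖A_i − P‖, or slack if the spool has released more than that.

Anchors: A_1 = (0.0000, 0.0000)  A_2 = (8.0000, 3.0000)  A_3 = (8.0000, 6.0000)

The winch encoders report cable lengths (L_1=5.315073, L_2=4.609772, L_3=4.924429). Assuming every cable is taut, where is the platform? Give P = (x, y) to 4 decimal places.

circle eqns → linear via eq_j − eq_1; set k_j = A_j·A_j − L_j²
k_1 = 0.0000+0.0000−28.2500 = -28.2500
-16.0000·x − 6.0000·y = k_1−k_2 = -80.0000
-16.0000·x − 12.0000·y = k_1−k_3 = -104.0000
solve first two rows → x=3.5000, y=4.0000

(3.5000, 4.0000)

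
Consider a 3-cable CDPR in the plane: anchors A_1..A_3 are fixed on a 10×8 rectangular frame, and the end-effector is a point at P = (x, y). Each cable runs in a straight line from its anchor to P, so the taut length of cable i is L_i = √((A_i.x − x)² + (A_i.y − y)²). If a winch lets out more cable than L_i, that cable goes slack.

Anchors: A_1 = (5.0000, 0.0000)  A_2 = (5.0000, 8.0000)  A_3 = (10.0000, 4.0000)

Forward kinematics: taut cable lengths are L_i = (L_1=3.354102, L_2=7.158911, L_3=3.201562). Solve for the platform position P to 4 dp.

(8.0000, 1.5000)

each cable: (A_i−P)·(A_i−P) = L_i²; let c_i = ‖A_i‖²−L_i²
c_1 = 25.0000+0.0000−11.2500 = 13.7500
row 1: 0.0000x − 16.0000y = -24.0000  (c_2=37.7500)
row 2: -10.0000x − 8.0000y = -92.0000  (c_3=105.7500)
Cramer on rows 1–2 → x = 8.0000, y = 1.5000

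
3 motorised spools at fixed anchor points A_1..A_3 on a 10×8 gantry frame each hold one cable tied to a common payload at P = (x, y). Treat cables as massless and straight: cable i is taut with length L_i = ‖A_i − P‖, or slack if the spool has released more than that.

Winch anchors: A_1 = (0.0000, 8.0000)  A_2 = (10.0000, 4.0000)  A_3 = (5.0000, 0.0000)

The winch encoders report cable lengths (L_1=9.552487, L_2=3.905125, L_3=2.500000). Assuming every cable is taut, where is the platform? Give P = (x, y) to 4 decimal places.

expand ‖A_i−P‖²=L_i² and subtract eq 1 (c_i ≔ ‖A_i‖²−L_i²)
c_1 = 0.0000+64.0000−91.2500 = -27.2500
eq1−eq2 → [-20.0000  8.0000]·P = -128.0000
eq1−eq3 → [-10.0000  16.0000]·P = -46.0000
2×2 solve → P = (7.0000, 1.5000)

(7.0000, 1.5000)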